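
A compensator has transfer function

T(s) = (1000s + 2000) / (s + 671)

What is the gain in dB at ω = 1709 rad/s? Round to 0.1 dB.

Substitute s = j1709:
Numerator: 1000(j1709) + 2000 = 2000 + j1709000
Denominator: (j1709) + 671 = 671 + j1709
|N| = √(2000² + 1709000²) ≈ 1.709e+06, ∠N ≈ 89.93°
|D| = √(671² + 1709²) ≈ 1836, ∠D ≈ 68.56°
|T| = 1.709e+06 / 1836 ≈ 930.83
Gain = 20 log₁₀(930.83) ≈ 59.38 dB

59.4 dB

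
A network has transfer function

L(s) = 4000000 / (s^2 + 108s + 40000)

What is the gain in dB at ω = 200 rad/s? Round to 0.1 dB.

At s = jω = j200:
quadratic: (j200)² + 108·j200 + 40000 = 0 + j21600 → |·| ≈ 21600, ∠ ≈ 90.00°
|L| = 4000000 / 21600 ≈ 185.19
Gain = 20 log₁₀(185.19) ≈ 45.35 dB

45.4 dB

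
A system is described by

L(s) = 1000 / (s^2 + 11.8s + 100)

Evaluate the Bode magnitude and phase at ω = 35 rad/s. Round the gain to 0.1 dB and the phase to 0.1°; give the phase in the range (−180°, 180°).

-1.6 dB, -159.8°

At s = jω = j35:
quadratic: (j35)² + 11.8·j35 + 100 = -1125 + j413 → |·| ≈ 1198.4, ∠ ≈ 159.84°
|L| = 1000 / 1198.4 ≈ 0.83445
Gain = 20 log₁₀(0.83445) ≈ -1.57 dB
∠L = 0.00° − 159.84° = -159.84°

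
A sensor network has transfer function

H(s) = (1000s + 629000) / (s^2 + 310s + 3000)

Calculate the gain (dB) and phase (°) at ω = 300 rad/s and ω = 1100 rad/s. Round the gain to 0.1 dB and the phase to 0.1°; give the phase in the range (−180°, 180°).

ω = 300: 14.8 dB, -107.6°; ω = 1100: 0.1 dB, -104.0°

Substitute s = j300:
Numerator: 1000(j300) + 629000 = 629000 + j300000
Denominator: (j300)^2 + 310(j300) + 3000 = -87000 + j93000
|N| = √(629000² + 300000²) ≈ 6.9688e+05, ∠N ≈ 25.50°
|D| = √(87000² + 93000²) ≈ 1.2735e+05, ∠D ≈ 133.09°
|H| = 6.9688e+05 / 1.2735e+05 ≈ 5.4722
Gain = 20 log₁₀(5.4722) ≈ 14.76 dB
∠H = 25.50° − 133.09° = -107.59°

Substitute s = j1100:
Numerator: 1000(j1100) + 629000 = 629000 + j1100000
Denominator: (j1100)^2 + 310(j1100) + 3000 = -1207000 + j341000
|N| = √(629000² + 1100000²) ≈ 1.2671e+06, ∠N ≈ 60.24°
|D| = √(1207000² + 341000²) ≈ 1.2542e+06, ∠D ≈ 164.22°
|H| = 1.2671e+06 / 1.2542e+06 ≈ 1.0103
Gain = 20 log₁₀(1.0103) ≈ 0.09 dB
∠H = 60.24° − 164.22° = -103.98°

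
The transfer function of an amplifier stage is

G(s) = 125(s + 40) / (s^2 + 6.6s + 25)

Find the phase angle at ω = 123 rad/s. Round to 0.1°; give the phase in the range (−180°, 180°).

At s = jω = j123:
zero (s+40): 40 + j123 → |·| = √(40²+123²) = √16729 ≈ 129.34, ∠ = arctan(123/40) ≈ 71.99°
quadratic: (j123)² + 6.6·j123 + 25 = -15104 + j811.8 → |·| ≈ 15126, ∠ ≈ 176.92°
∠G = 71.99° − 176.92° = -104.93°

-104.9°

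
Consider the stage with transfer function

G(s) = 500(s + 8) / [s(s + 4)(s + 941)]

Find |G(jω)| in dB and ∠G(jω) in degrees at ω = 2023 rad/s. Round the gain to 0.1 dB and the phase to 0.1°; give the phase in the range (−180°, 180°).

At s = jω = j2023:
zero (s+8): 8 + j2023 → |·| = √(8²+2023²) = √4092593 ≈ 2023, ∠ = arctan(2023/8) ≈ 89.77°
pole (s+4): 4 + j2023 → |·| = √(4²+2023²) = √4092545 ≈ 2023, ∠ = arctan(2023/4) ≈ 89.89°
pole (s+941): 941 + j2023 → |·| = √(941²+2023²) = √4978010 ≈ 2231.1, ∠ = arctan(2023/941) ≈ 65.05°
pole at origin: |s| = 2023, ∠ = 90.00° (in denominator)
|G| = 500 · 2023 / 9.1308e+09 ≈ 0.00011078
Gain = 20 log₁₀(0.00011078) ≈ -79.11 dB
∠G = 89.77° − 244.94° = -155.17°

-79.1 dB, -155.2°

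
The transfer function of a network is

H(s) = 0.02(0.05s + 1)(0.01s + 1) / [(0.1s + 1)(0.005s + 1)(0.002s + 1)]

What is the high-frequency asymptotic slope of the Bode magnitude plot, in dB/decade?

Each pole contributes −20 dB/decade at high frequency; each zero contributes +20 dB/decade.
Net: 2 zero(s) − 3 pole(s) → -20 dB/decade.

-20 dB/decade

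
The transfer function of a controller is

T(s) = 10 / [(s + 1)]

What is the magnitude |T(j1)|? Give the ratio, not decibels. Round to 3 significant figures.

At ω = 1 rad/s:
pole (1 + j1·1) = 1 + j1 → |·| ≈ 1.4142, ∠ ≈ 45.00°
|T| = 10 · 1 / (1.4142) ≈ 7.0711

7.07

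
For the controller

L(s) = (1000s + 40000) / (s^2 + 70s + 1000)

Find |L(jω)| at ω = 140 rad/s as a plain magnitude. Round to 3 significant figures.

6.93

Substitute s = j140:
Numerator: 1000(j140) + 40000 = 40000 + j140000
Denominator: (j140)^2 + 70(j140) + 1000 = -18600 + j9800
|N| = √(40000² + 140000²) ≈ 1.456e+05, ∠N ≈ 74.05°
|D| = √(18600² + 9800²) ≈ 21024, ∠D ≈ 152.22°
|L| = 1.456e+05 / 21024 ≈ 6.9254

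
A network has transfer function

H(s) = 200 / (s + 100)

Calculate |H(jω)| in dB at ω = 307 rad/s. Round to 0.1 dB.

-4.2 dB

At s = jω = j307:
pole (s+100): 100 + j307 → |·| = √(100²+307²) = √104249 ≈ 322.88, ∠ = arctan(307/100) ≈ 71.96°
|H| = 200 / 322.88 ≈ 0.61943
Gain = 20 log₁₀(0.61943) ≈ -4.16 dB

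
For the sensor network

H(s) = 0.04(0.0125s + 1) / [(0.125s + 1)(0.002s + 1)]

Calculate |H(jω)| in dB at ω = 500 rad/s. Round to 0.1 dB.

-50.9 dB

At ω = 500 rad/s:
zero (1 + j500·0.0125) = 1 + j6.25 → |·| ≈ 6.3295, ∠ ≈ 80.91°
pole (1 + j500·0.125) = 1 + j62.5 → |·| ≈ 62.508, ∠ ≈ 89.08°
pole (1 + j500·0.002) = 1 + j1 → |·| ≈ 1.4142, ∠ ≈ 45.00°
|H| = 0.04 · 6.3295 / (62.508 · 1.4142) ≈ 0.0028641
Gain = 20 log₁₀(0.0028641) ≈ -50.86 dB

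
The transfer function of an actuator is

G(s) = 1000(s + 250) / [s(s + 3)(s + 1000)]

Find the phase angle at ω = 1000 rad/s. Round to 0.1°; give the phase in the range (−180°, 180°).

-148.9°

At s = jω = j1000:
zero (s+250): 250 + j1000 → |·| = √(250²+1000²) = √1062500 ≈ 1030.8, ∠ = arctan(1000/250) ≈ 75.96°
pole (s+3): 3 + j1000 → |·| = √(3²+1000²) = √1000009 ≈ 1000, ∠ = arctan(1000/3) ≈ 89.83°
pole (s+1000): 1000 + j1000 → |·| = √(1000²+1000²) = √2000000 ≈ 1414.2, ∠ = arctan(1000/1000) ≈ 45.00°
pole at origin: |s| = 1000, ∠ = 90.00° (in denominator)
∠G = 75.96° − 224.83° = -148.87°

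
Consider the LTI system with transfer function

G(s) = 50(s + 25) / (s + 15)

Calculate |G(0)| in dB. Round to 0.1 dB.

G(0) = 50·25 / (15) ≈ 83.333
20 log₁₀(83.333) ≈ 38.42 dB

38.4 dB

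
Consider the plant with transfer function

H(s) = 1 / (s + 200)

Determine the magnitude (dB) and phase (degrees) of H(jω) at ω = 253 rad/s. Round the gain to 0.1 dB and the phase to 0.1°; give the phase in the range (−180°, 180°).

Substitute s = j253:
Numerator: 1 = 1 + j0
Denominator: (j253) + 200 = 200 + j253
|N| = √(1² + 0²) ≈ 1, ∠N ≈ 0.00°
|D| = √(200² + 253²) ≈ 322.5, ∠D ≈ 51.67°
|H| = 1 / 322.5 ≈ 0.0031008
Gain = 20 log₁₀(0.0031008) ≈ -50.17 dB
∠H = 0.00° − 51.67° = -51.67°

-50.2 dB, -51.7°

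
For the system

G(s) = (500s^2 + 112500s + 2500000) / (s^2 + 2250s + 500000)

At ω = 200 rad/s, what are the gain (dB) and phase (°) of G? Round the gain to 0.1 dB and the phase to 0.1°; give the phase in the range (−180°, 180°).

Substitute s = j200:
Numerator: 500(j200)^2 + 112500(j200) + 2500000 = -17500000 + j22500000
Denominator: (j200)^2 + 2250(j200) + 500000 = 460000 + j450000
|N| = √(17500000² + 22500000²) ≈ 2.8504e+07, ∠N ≈ 127.87°
|D| = √(460000² + 450000²) ≈ 6.4351e+05, ∠D ≈ 44.37°
|G| = 2.8504e+07 / 6.4351e+05 ≈ 44.295
Gain = 20 log₁₀(44.295) ≈ 32.93 dB
∠G = 127.87° − 44.37° = 83.50°

32.9 dB, 83.5°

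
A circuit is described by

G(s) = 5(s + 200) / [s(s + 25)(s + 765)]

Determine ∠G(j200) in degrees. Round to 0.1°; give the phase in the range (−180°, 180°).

At s = jω = j200:
zero (s+200): 200 + j200 → |·| = √(200²+200²) = √80000 ≈ 282.84, ∠ = arctan(200/200) ≈ 45.00°
pole (s+25): 25 + j200 → |·| = √(25²+200²) = √40625 ≈ 201.56, ∠ = arctan(200/25) ≈ 82.87°
pole (s+765): 765 + j200 → |·| = √(765²+200²) = √625225 ≈ 790.71, ∠ = arctan(200/765) ≈ 14.65°
pole at origin: |s| = 200, ∠ = 90.00° (in denominator)
∠G = 45.00° − 187.52° = -142.52°

-142.5°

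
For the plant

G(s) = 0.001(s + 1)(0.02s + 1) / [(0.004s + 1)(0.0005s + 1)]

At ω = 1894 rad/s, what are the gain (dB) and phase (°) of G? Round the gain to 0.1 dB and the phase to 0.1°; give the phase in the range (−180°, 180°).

At ω = 1894 rad/s:
zero (1 + j1894·1) = 1 + j1894 → |·| ≈ 1894, ∠ ≈ 89.97°
zero (1 + j1894·0.02) = 1 + j37.88 → |·| ≈ 37.893, ∠ ≈ 88.49°
pole (1 + j1894·0.004) = 1 + j7.576 → |·| ≈ 7.6417, ∠ ≈ 82.48°
pole (1 + j1894·0.0005) = 1 + j0.947 → |·| ≈ 1.3772, ∠ ≈ 43.44°
|G| = 0.001 · 1894 · 37.893 / (7.6417 · 1.3772) ≈ 6.8195
Gain = 20 log₁₀(6.8195) ≈ 16.68 dB
∠G = (89.97° + 88.49°) − (82.48° + 43.44°) = 52.54°

16.7 dB, 52.5°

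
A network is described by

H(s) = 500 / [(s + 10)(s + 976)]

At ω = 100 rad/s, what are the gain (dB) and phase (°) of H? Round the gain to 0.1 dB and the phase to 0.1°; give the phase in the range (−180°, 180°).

-45.9 dB, -90.1°

At s = jω = j100:
pole (s+10): 10 + j100 → |·| = √(10²+100²) = √10100 ≈ 100.5, ∠ = arctan(100/10) ≈ 84.29°
pole (s+976): 976 + j100 → |·| = √(976²+100²) = √962576 ≈ 981.11, ∠ = arctan(100/976) ≈ 5.85°
|H| = 500 / 98602 ≈ 0.0050709
Gain = 20 log₁₀(0.0050709) ≈ -45.90 dB
∠H = 0.00° − 90.14° = -90.14°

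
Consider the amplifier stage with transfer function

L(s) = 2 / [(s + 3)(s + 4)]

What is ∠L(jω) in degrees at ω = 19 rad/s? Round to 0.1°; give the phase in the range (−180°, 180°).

At s = jω = j19:
pole (s+3): 3 + j19 → |·| = √(3²+19²) = √370 ≈ 19.235, ∠ = arctan(19/3) ≈ 81.03°
pole (s+4): 4 + j19 → |·| = √(4²+19²) = √377 ≈ 19.416, ∠ = arctan(19/4) ≈ 78.11°
∠L = 0.00° − 159.14° = -159.14°

-159.1°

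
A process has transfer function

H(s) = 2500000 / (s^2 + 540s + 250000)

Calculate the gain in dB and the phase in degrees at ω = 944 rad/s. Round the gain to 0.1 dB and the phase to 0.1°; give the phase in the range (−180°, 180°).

9.7 dB, -141.5°

At s = jω = j944:
quadratic: (j944)² + 540·j944 + 250000 = -641136 + j509760 → |·| ≈ 8.1909e+05, ∠ ≈ 141.51°
|H| = 2500000 / 8.1909e+05 ≈ 3.0522
Gain = 20 log₁₀(3.0522) ≈ 9.69 dB
∠H = 0.00° − 141.51° = -141.51°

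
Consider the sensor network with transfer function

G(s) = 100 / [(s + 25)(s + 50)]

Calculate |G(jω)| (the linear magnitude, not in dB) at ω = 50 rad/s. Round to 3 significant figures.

0.0253

At s = jω = j50:
pole (s+25): 25 + j50 → |·| = √(25²+50²) = √3125 ≈ 55.902, ∠ = arctan(50/25) ≈ 63.43°
pole (s+50): 50 + j50 → |·| = √(50²+50²) = √5000 ≈ 70.711, ∠ = arctan(50/50) ≈ 45.00°
|G| = 100 / 3952.9 ≈ 0.025298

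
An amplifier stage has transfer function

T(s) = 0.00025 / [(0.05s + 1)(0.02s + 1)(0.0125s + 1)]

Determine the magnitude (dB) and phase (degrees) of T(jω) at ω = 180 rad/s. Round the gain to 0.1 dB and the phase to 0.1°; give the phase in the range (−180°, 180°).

At ω = 180 rad/s:
pole (1 + j180·0.05) = 1 + j9 → |·| ≈ 9.0554, ∠ ≈ 83.66°
pole (1 + j180·0.02) = 1 + j3.6 → |·| ≈ 3.7363, ∠ ≈ 74.48°
pole (1 + j180·0.0125) = 1 + j2.25 → |·| ≈ 2.4622, ∠ ≈ 66.04°
|T| = 0.00025 · 1 / (9.0554 · 3.7363 · 2.4622) ≈ 3.001e-06
Gain = 20 log₁₀(3.001e-06) ≈ -110.45 dB
∠T = (0°) − (83.66° + 74.48° + 66.04°) = -224.18° ≡ 135.82° (principal value)

-110.5 dB, 135.8°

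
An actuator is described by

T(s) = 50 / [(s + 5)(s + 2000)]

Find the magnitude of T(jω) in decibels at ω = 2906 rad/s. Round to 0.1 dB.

-106.2 dB

At s = jω = j2906:
pole (s+5): 5 + j2906 → |·| = √(5²+2906²) = √8444861 ≈ 2906, ∠ = arctan(2906/5) ≈ 89.90°
pole (s+2000): 2000 + j2906 → |·| = √(2000²+2906²) = √12444836 ≈ 3527.7, ∠ = arctan(2906/2000) ≈ 55.46°
|T| = 50 / 1.0251e+07 ≈ 4.8776e-06
Gain = 20 log₁₀(4.8776e-06) ≈ -106.24 dB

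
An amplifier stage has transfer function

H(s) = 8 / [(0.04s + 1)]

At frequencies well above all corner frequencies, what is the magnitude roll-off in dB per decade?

-20 dB/decade

Each pole contributes −20 dB/decade at high frequency; each zero contributes +20 dB/decade.
Net: 0 zero(s) − 1 pole(s) → -20 dB/decade.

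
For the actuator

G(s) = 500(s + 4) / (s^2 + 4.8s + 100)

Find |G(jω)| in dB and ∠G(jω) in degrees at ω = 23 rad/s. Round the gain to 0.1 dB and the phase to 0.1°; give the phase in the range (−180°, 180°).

28.4 dB, -85.4°

At s = jω = j23:
zero (s+4): 4 + j23 → |·| = √(4²+23²) = √545 ≈ 23.345, ∠ = arctan(23/4) ≈ 80.13°
quadratic: (j23)² + 4.8·j23 + 100 = -429 + j110.4 → |·| ≈ 442.98, ∠ ≈ 165.57°
|G| = 500 · 23.345 / 442.98 ≈ 26.35
Gain = 20 log₁₀(26.35) ≈ 28.42 dB
∠G = 80.13° − 165.57° = -85.44°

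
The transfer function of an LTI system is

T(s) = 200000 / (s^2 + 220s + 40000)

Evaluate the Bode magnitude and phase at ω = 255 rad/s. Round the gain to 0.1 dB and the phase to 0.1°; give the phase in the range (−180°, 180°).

At s = jω = j255:
quadratic: (j255)² + 220·j255 + 40000 = -25025 + j56100 → |·| ≈ 61429, ∠ ≈ 114.04°
|T| = 200000 / 61429 ≈ 3.2558
Gain = 20 log₁₀(3.2558) ≈ 10.25 dB
∠T = 0.00° − 114.04° = -114.04°

10.3 dB, -114.0°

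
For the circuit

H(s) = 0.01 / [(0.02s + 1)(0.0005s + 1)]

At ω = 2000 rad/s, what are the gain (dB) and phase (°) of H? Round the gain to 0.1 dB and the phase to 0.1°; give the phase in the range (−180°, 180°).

-75.1 dB, -133.6°

At ω = 2000 rad/s:
pole (1 + j2000·0.02) = 1 + j40 → |·| ≈ 40.012, ∠ ≈ 88.57°
pole (1 + j2000·0.0005) = 1 + j1 → |·| ≈ 1.4142, ∠ ≈ 45.00°
|H| = 0.01 · 1 / (40.012 · 1.4142) ≈ 0.00017673
Gain = 20 log₁₀(0.00017673) ≈ -75.05 dB
∠H = (0°) − (88.57° + 45.00°) = -133.57°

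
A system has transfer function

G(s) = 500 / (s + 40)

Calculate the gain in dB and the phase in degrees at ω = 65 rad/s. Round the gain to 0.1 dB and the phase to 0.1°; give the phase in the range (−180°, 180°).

16.3 dB, -58.4°

At s = jω = j65:
pole (s+40): 40 + j65 → |·| = √(40²+65²) = √5825 ≈ 76.322, ∠ = arctan(65/40) ≈ 58.39°
|G| = 500 / 76.322 ≈ 6.5512
Gain = 20 log₁₀(6.5512) ≈ 16.33 dB
∠G = 0.00° − 58.39° = -58.39°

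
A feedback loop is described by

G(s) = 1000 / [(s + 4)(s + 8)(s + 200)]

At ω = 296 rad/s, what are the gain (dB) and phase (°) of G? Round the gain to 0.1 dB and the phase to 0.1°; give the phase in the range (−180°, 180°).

At s = jω = j296:
pole (s+4): 4 + j296 → |·| = √(4²+296²) = √87632 ≈ 296.03, ∠ = arctan(296/4) ≈ 89.23°
pole (s+8): 8 + j296 → |·| = √(8²+296²) = √87680 ≈ 296.11, ∠ = arctan(296/8) ≈ 88.45°
pole (s+200): 200 + j296 → |·| = √(200²+296²) = √127616 ≈ 357.23, ∠ = arctan(296/200) ≈ 55.95°
|G| = 1000 / 3.1314e+07 ≈ 3.1935e-05
Gain = 20 log₁₀(3.1935e-05) ≈ -89.91 dB
∠G = 0.00° − 233.63° = -233.63° ≡ 126.37° (principal value)

-89.9 dB, 126.4°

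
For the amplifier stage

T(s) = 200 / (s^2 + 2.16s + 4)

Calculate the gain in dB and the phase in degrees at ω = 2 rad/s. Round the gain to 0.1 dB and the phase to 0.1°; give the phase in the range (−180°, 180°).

At s = jω = j2:
quadratic: (j2)² + 2.16·j2 + 4 = 0 + j4.32 → |·| ≈ 4.32, ∠ ≈ 90.00°
|T| = 200 / 4.32 ≈ 46.296
Gain = 20 log₁₀(46.296) ≈ 33.31 dB
∠T = 0.00° − 90.00° = -90.00°

33.3 dB, -90.0°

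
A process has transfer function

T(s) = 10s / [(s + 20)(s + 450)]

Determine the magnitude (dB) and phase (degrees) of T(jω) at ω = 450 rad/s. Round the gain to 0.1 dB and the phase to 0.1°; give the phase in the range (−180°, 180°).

-36.1 dB, -42.5°

At s = jω = j450:
zero at origin: s = j450 → |·| = 450, ∠ = 90.00°
pole (s+20): 20 + j450 → |·| = √(20²+450²) = √202900 ≈ 450.44, ∠ = arctan(450/20) ≈ 87.46°
pole (s+450): 450 + j450 → |·| = √(450²+450²) = √405000 ≈ 636.4, ∠ = arctan(450/450) ≈ 45.00°
|T| = 10 · 450 / 2.8666e+05 ≈ 0.015698
Gain = 20 log₁₀(0.015698) ≈ -36.08 dB
∠T = 90.00° − 132.46° = -42.46°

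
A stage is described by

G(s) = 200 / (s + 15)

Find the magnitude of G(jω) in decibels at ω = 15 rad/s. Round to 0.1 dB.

19.5 dB

At s = jω = j15:
pole (s+15): 15 + j15 → |·| = √(15²+15²) = √450 ≈ 21.213, ∠ = arctan(15/15) ≈ 45.00°
|G| = 200 / 21.213 ≈ 9.4282
Gain = 20 log₁₀(9.4282) ≈ 19.49 dB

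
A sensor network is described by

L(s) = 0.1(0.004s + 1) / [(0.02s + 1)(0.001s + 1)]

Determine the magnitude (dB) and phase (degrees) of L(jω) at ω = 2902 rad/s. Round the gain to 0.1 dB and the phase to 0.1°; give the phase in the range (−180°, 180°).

At ω = 2902 rad/s:
zero (1 + j2902·0.004) = 1 + j11.608 → |·| ≈ 11.651, ∠ ≈ 85.08°
pole (1 + j2902·0.02) = 1 + j58.04 → |·| ≈ 58.049, ∠ ≈ 89.01°
pole (1 + j2902·0.001) = 1 + j2.902 → |·| ≈ 3.0695, ∠ ≈ 70.99°
|L| = 0.1 · 11.651 / (58.049 · 3.0695) ≈ 0.0065388
Gain = 20 log₁₀(0.0065388) ≈ -43.69 dB
∠L = (85.08°) − (89.01° + 70.99°) = -74.92°

-43.7 dB, -74.9°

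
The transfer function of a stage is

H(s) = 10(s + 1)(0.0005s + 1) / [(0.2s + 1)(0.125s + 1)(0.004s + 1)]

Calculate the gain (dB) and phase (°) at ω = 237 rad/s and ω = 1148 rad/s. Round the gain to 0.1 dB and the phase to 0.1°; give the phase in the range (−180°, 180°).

ω = 237: 1.8 dB, -123.8°; ω = 1148: -21.4 dB, -137.3°

At ω = 237 rad/s:
zero (1 + j237·1) = 1 + j237 → |·| ≈ 237, ∠ ≈ 89.76°
zero (1 + j237·0.0005) = 1 + j0.1185 → |·| ≈ 1.007, ∠ ≈ 6.76°
pole (1 + j237·0.2) = 1 + j47.4 → |·| ≈ 47.411, ∠ ≈ 88.79°
pole (1 + j237·0.125) = 1 + j29.625 → |·| ≈ 29.642, ∠ ≈ 88.07°
pole (1 + j237·0.004) = 1 + j0.948 → |·| ≈ 1.3779, ∠ ≈ 43.47°
|H| = 10 · 237 · 1.007 / (47.411 · 29.642 · 1.3779) ≈ 1.2325
Gain = 20 log₁₀(1.2325) ≈ 1.82 dB
∠H = (89.76° + 6.76°) − (88.79° + 88.07° + 43.47°) = -123.81°

At ω = 1148 rad/s:
zero (1 + j1148·1) = 1 + j1148 → |·| ≈ 1148, ∠ ≈ 89.95°
zero (1 + j1148·0.0005) = 1 + j0.574 → |·| ≈ 1.153, ∠ ≈ 29.86°
pole (1 + j1148·0.2) = 1 + j229.6 → |·| ≈ 229.6, ∠ ≈ 89.75°
pole (1 + j1148·0.125) = 1 + j143.5 → |·| ≈ 143.5, ∠ ≈ 89.60°
pole (1 + j1148·0.004) = 1 + j4.592 → |·| ≈ 4.6996, ∠ ≈ 77.71°
|H| = 10 · 1148 · 1.153 / (229.6 · 143.5 · 4.6996) ≈ 0.085484
Gain = 20 log₁₀(0.085484) ≈ -21.36 dB
∠H = (89.95° + 29.86°) − (89.75° + 89.60° + 77.71°) = -137.25°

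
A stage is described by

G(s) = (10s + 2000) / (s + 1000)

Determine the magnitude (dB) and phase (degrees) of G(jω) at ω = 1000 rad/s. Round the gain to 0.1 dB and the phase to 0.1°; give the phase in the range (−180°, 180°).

Substitute s = j1000:
Numerator: 10(j1000) + 2000 = 2000 + j10000
Denominator: (j1000) + 1000 = 1000 + j1000
|N| = √(2000² + 10000²) ≈ 10198, ∠N ≈ 78.69°
|D| = √(1000² + 1000²) ≈ 1414.2, ∠D ≈ 45.00°
|G| = 10198 / 1414.2 ≈ 7.2111
Gain = 20 log₁₀(7.2111) ≈ 17.16 dB
∠G = 78.69° − 45.00° = 33.69°

17.2 dB, 33.7°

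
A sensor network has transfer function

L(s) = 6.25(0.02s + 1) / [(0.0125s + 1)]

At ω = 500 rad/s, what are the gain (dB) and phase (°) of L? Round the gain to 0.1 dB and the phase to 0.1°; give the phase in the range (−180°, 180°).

19.9 dB, 3.4°

At ω = 500 rad/s:
zero (1 + j500·0.02) = 1 + j10 → |·| ≈ 10.05, ∠ ≈ 84.29°
pole (1 + j500·0.0125) = 1 + j6.25 → |·| ≈ 6.3295, ∠ ≈ 80.91°
|L| = 6.25 · 10.05 / (6.3295) ≈ 9.9238
Gain = 20 log₁₀(9.9238) ≈ 19.93 dB
∠L = (84.29°) − (80.91°) = 3.38°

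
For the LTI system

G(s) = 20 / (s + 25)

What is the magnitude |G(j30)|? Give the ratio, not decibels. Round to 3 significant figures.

At s = jω = j30:
pole (s+25): 25 + j30 → |·| = √(25²+30²) = √1525 ≈ 39.051, ∠ = arctan(30/25) ≈ 50.19°
|G| = 20 / 39.051 ≈ 0.51215

0.512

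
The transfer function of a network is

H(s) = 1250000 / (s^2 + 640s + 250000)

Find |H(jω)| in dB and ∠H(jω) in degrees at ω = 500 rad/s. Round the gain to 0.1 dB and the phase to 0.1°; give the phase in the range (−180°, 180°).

11.8 dB, -90.0°

At s = jω = j500:
quadratic: (j500)² + 640·j500 + 250000 = 0 + j320000 → |·| ≈ 3.2e+05, ∠ ≈ 90.00°
|H| = 1250000 / 3.2e+05 ≈ 3.9062
Gain = 20 log₁₀(3.9062) ≈ 11.84 dB
∠H = 0.00° − 90.00° = -90.00°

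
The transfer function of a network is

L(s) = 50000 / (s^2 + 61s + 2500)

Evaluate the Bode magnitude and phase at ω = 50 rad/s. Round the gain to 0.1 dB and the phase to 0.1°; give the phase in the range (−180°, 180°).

At s = jω = j50:
quadratic: (j50)² + 61·j50 + 2500 = 0 + j3050 → |·| ≈ 3050, ∠ ≈ 90.00°
|L| = 50000 / 3050 ≈ 16.393
Gain = 20 log₁₀(16.393) ≈ 24.29 dB
∠L = 0.00° − 90.00° = -90.00°

24.3 dB, -90.0°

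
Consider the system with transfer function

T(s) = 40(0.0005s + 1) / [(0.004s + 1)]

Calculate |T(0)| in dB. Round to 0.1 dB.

32.0 dB

T(0) = 40 · 1 / 1 = 40
20 log₁₀(40) ≈ 32.04 dB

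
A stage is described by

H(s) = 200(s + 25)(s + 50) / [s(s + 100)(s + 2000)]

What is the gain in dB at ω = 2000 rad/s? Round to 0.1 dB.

-23.0 dB

At s = jω = j2000:
zero (s+25): 25 + j2000 → |·| = √(25²+2000²) = √4000625 ≈ 2000.2, ∠ = arctan(2000/25) ≈ 89.28°
zero (s+50): 50 + j2000 → |·| = √(50²+2000²) = √4002500 ≈ 2000.6, ∠ = arctan(2000/50) ≈ 88.57°
pole (s+100): 100 + j2000 → |·| = √(100²+2000²) = √4010000 ≈ 2002.5, ∠ = arctan(2000/100) ≈ 87.14°
pole (s+2000): 2000 + j2000 → |·| = √(2000²+2000²) = √8000000 ≈ 2828.4, ∠ = arctan(2000/2000) ≈ 45.00°
pole at origin: |s| = 2000, ∠ = 90.00° (in denominator)
|H| = 200 · 4.0016e+06 / 1.1328e+10 ≈ 0.07065
Gain = 20 log₁₀(0.07065) ≈ -23.02 dB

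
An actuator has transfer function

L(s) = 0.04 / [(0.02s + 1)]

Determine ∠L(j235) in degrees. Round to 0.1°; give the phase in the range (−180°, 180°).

-78.0°

At ω = 235 rad/s:
pole (1 + j235·0.02) = 1 + j4.7 → |·| ≈ 4.8052, ∠ ≈ 77.99°
∠L = (0°) − (77.99°) = -77.99°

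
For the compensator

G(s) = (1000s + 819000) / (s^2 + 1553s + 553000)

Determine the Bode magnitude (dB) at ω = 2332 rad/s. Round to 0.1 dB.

-7.8 dB

Substitute s = j2332:
Numerator: 1000(j2332) + 819000 = 819000 + j2332000
Denominator: (j2332)^2 + 1553(j2332) + 553000 = -4885224 + j3621596
|N| = √(819000² + 2332000²) ≈ 2.4716e+06, ∠N ≈ 70.65°
|D| = √(4885224² + 3621596²) ≈ 6.0812e+06, ∠D ≈ 143.45°
|G| = 2.4716e+06 / 6.0812e+06 ≈ 0.40643
Gain = 20 log₁₀(0.40643) ≈ -7.82 dB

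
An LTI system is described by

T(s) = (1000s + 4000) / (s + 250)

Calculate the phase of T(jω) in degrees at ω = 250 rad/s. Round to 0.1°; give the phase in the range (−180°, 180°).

Substitute s = j250:
Numerator: 1000(j250) + 4000 = 4000 + j250000
Denominator: (j250) + 250 = 250 + j250
|N| = √(4000² + 250000²) ≈ 2.5003e+05, ∠N ≈ 89.08°
|D| = √(250² + 250²) ≈ 353.55, ∠D ≈ 45.00°
∠T = 89.08° − 45.00° = 44.08°

44.1°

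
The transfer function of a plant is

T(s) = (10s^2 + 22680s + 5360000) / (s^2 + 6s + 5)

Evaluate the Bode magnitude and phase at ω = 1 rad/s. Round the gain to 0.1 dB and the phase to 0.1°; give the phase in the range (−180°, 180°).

117.4 dB, -56.1°

Substitute s = j1:
Numerator: 10(j1)^2 + 22680(j1) + 5360000 = 5359990 + j22680
Denominator: (j1)^2 + 6(j1) + 5 = 4 + j6
|N| = √(5359990² + 22680²) ≈ 5.36e+06, ∠N ≈ 0.24°
|D| = √(4² + 6²) ≈ 7.2111, ∠D ≈ 56.31°
|T| = 5.36e+06 / 7.2111 ≈ 7.433e+05
Gain = 20 log₁₀(7.433e+05) ≈ 117.42 dB
∠T = 0.24° − 56.31° = -56.07°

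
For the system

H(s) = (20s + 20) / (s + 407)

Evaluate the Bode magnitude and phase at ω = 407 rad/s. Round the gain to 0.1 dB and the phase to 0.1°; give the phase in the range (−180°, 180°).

23.0 dB, 44.9°

Substitute s = j407:
Numerator: 20(j407) + 20 = 20 + j8140
Denominator: (j407) + 407 = 407 + j407
|N| = √(20² + 8140²) ≈ 8140, ∠N ≈ 89.86°
|D| = √(407² + 407²) ≈ 575.58, ∠D ≈ 45.00°
|H| = 8140 / 575.58 ≈ 14.142
Gain = 20 log₁₀(14.142) ≈ 23.01 dB
∠H = 89.86° − 45.00° = 44.86°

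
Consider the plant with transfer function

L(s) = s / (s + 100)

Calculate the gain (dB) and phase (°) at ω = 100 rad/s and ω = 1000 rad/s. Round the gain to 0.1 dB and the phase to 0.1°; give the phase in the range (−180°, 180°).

ω = 100: -3.0 dB, 45.0°; ω = 1000: -0.0 dB, 5.7°

At s = jω = j100:
zero at origin: s = j100 → |·| = 100, ∠ = 90.00°
pole (s+100): 100 + j100 → |·| = √(100²+100²) = √20000 ≈ 141.42, ∠ = arctan(100/100) ≈ 45.00°
|L| = 1 · 100 / 141.42 ≈ 0.70711
Gain = 20 log₁₀(0.70711) ≈ -3.01 dB
∠L = 90.00° − 45.00° = 45.00°

At s = jω = j1000:
zero at origin: s = j1000 → |·| = 1000, ∠ = 90.00°
pole (s+100): 100 + j1000 → |·| = √(100²+1000²) = √1010000 ≈ 1005, ∠ = arctan(1000/100) ≈ 84.29°
|L| = 1 · 1000 / 1005 ≈ 0.99502
Gain = 20 log₁₀(0.99502) ≈ -0.04 dB
∠L = 90.00° − 84.29° = 5.71°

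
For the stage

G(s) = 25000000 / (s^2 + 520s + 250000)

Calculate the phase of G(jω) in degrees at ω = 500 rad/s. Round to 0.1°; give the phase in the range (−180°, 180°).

-90.0°

At s = jω = j500:
quadratic: (j500)² + 520·j500 + 250000 = 0 + j260000 → |·| ≈ 2.6e+05, ∠ ≈ 90.00°
∠G = 0.00° − 90.00° = -90.00°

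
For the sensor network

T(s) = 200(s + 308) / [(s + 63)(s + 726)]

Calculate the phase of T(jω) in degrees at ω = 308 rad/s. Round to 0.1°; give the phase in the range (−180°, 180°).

-56.4°

At s = jω = j308:
zero (s+308): 308 + j308 → |·| = √(308²+308²) = √189728 ≈ 435.58, ∠ = arctan(308/308) ≈ 45.00°
pole (s+63): 63 + j308 → |·| = √(63²+308²) = √98833 ≈ 314.38, ∠ = arctan(308/63) ≈ 78.44°
pole (s+726): 726 + j308 → |·| = √(726²+308²) = √621940 ≈ 788.63, ∠ = arctan(308/726) ≈ 22.99°
∠T = 45.00° − 101.43° = -56.43°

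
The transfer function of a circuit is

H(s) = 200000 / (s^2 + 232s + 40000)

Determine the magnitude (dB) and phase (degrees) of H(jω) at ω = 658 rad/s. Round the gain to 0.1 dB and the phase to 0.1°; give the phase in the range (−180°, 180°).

At s = jω = j658:
quadratic: (j658)² + 232·j658 + 40000 = -392964 + j152656 → |·| ≈ 4.2157e+05, ∠ ≈ 158.77°
|H| = 200000 / 4.2157e+05 ≈ 0.47442
Gain = 20 log₁₀(0.47442) ≈ -6.48 dB
∠H = 0.00° − 158.77° = -158.77°

-6.5 dB, -158.8°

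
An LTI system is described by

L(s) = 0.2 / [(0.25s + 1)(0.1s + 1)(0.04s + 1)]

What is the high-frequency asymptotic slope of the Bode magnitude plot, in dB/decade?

Each pole contributes −20 dB/decade at high frequency; each zero contributes +20 dB/decade.
Net: 0 zero(s) − 3 pole(s) → -60 dB/decade.

-60 dB/decade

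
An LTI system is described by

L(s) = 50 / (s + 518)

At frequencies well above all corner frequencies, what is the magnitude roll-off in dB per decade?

-20 dB/decade

Each pole contributes −20 dB/decade at high frequency; each zero contributes +20 dB/decade.
Net: 0 zero(s) − 1 pole(s) → -20 dB/decade.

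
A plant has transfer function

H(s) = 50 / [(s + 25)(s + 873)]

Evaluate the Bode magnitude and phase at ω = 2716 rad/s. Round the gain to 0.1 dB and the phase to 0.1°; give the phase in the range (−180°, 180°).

At s = jω = j2716:
pole (s+25): 25 + j2716 → |·| = √(25²+2716²) = √7377281 ≈ 2716.1, ∠ = arctan(2716/25) ≈ 89.47°
pole (s+873): 873 + j2716 → |·| = √(873²+2716²) = √8138785 ≈ 2852.9, ∠ = arctan(2716/873) ≈ 72.18°
|H| = 50 / 7.7488e+06 ≈ 6.4526e-06
Gain = 20 log₁₀(6.4526e-06) ≈ -103.81 dB
∠H = 0.00° − 161.65° = -161.65°

-103.8 dB, -161.7°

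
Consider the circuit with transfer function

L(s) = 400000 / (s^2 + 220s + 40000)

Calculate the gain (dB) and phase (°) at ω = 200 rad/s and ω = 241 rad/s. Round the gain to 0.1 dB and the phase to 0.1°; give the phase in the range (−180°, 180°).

At s = jω = j200:
quadratic: (j200)² + 220·j200 + 40000 = 0 + j44000 → |·| ≈ 44000, ∠ ≈ 90.00°
|L| = 400000 / 44000 ≈ 9.0909
Gain = 20 log₁₀(9.0909) ≈ 19.17 dB
∠L = 0.00° − 90.00° = -90.00°

At s = jω = j241:
quadratic: (j241)² + 220·j241 + 40000 = -18081 + j53020 → |·| ≈ 56018, ∠ ≈ 108.83°
|L| = 400000 / 56018 ≈ 7.1406
Gain = 20 log₁₀(7.1406) ≈ 17.07 dB
∠L = 0.00° − 108.83° = -108.83°

ω = 200: 19.2 dB, -90.0°; ω = 241: 17.1 dB, -108.8°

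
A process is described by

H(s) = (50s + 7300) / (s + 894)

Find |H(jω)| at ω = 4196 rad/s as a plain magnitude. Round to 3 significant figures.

48.9

Substitute s = j4196:
Numerator: 50(j4196) + 7300 = 7300 + j209800
Denominator: (j4196) + 894 = 894 + j4196
|N| = √(7300² + 209800²) ≈ 2.0993e+05, ∠N ≈ 88.01°
|D| = √(894² + 4196²) ≈ 4290.2, ∠D ≈ 77.97°
|H| = 2.0993e+05 / 4290.2 ≈ 48.932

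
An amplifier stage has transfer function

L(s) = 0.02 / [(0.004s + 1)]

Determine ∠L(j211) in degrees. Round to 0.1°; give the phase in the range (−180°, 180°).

At ω = 211 rad/s:
pole (1 + j211·0.004) = 1 + j0.844 → |·| ≈ 1.3086, ∠ ≈ 40.16°
∠L = (0°) − (40.16°) = -40.16°

-40.2°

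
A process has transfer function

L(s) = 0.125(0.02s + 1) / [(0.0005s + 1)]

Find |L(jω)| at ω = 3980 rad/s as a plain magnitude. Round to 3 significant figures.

4.47

At ω = 3980 rad/s:
zero (1 + j3980·0.02) = 1 + j79.6 → |·| ≈ 79.606, ∠ ≈ 89.28°
pole (1 + j3980·0.0005) = 1 + j1.99 → |·| ≈ 2.2271, ∠ ≈ 63.32°
|L| = 0.125 · 79.606 / (2.2271) ≈ 4.468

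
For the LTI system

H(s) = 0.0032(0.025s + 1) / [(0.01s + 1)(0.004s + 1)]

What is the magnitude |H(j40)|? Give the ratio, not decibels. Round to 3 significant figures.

At ω = 40 rad/s:
zero (1 + j40·0.025) = 1 + j1 → |·| ≈ 1.4142, ∠ ≈ 45.00°
pole (1 + j40·0.01) = 1 + j0.4 → |·| ≈ 1.077, ∠ ≈ 21.80°
pole (1 + j40·0.004) = 1 + j0.16 → |·| ≈ 1.0127, ∠ ≈ 9.09°
|H| = 0.0032 · 1.4142 / (1.077 · 1.0127) ≈ 0.0041492

0.00415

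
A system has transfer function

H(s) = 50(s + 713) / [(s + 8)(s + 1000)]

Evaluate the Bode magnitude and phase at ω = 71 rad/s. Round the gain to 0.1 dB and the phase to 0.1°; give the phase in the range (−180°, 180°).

At s = jω = j71:
zero (s+713): 713 + j71 → |·| = √(713²+71²) = √513410 ≈ 716.53, ∠ = arctan(71/713) ≈ 5.69°
pole (s+8): 8 + j71 → |·| = √(8²+71²) = √5105 ≈ 71.449, ∠ = arctan(71/8) ≈ 83.57°
pole (s+1000): 1000 + j71 → |·| = √(1000²+71²) = √1005041 ≈ 1002.5, ∠ = arctan(71/1000) ≈ 4.06°
|H| = 50 · 716.53 / 71628 ≈ 0.50017
Gain = 20 log₁₀(0.50017) ≈ -6.02 dB
∠H = 5.69° − 87.63° = -81.94°

-6.0 dB, -81.9°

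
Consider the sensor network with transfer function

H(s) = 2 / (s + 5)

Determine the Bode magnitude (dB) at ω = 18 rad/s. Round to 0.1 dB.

Substitute s = j18:
Numerator: 2 = 2 + j0
Denominator: (j18) + 5 = 5 + j18
|N| = √(2² + 0²) ≈ 2, ∠N ≈ 0.00°
|D| = √(5² + 18²) ≈ 18.682, ∠D ≈ 74.48°
|H| = 2 / 18.682 ≈ 0.10705
Gain = 20 log₁₀(0.10705) ≈ -19.41 dB

-19.4 dB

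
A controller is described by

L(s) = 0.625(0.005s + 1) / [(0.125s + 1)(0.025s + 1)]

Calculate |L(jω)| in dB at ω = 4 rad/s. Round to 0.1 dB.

At ω = 4 rad/s:
zero (1 + j4·0.005) = 1 + j0.02 → |·| ≈ 1.0002, ∠ ≈ 1.15°
pole (1 + j4·0.125) = 1 + j0.5 → |·| ≈ 1.118, ∠ ≈ 26.57°
pole (1 + j4·0.025) = 1 + j0.1 → |·| ≈ 1.005, ∠ ≈ 5.71°
|L| = 0.625 · 1.0002 / (1.118 · 1.005) ≈ 0.55636
Gain = 20 log₁₀(0.55636) ≈ -5.09 dB

-5.1 dB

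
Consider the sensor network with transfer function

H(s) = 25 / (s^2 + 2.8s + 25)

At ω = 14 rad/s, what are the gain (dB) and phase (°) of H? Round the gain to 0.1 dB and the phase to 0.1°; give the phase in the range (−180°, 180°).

At s = jω = j14:
quadratic: (j14)² + 2.8·j14 + 25 = -171 + j39.2 → |·| ≈ 175.44, ∠ ≈ 167.09°
|H| = 25 / 175.44 ≈ 0.1425
Gain = 20 log₁₀(0.1425) ≈ -16.92 dB
∠H = 0.00° − 167.09° = -167.09°

-16.9 dB, -167.1°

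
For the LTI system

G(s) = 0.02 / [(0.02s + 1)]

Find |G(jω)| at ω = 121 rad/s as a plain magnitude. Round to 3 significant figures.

0.00764

At ω = 121 rad/s:
pole (1 + j121·0.02) = 1 + j2.42 → |·| ≈ 2.6185, ∠ ≈ 67.55°
|G| = 0.02 · 1 / (2.6185) ≈ 0.007638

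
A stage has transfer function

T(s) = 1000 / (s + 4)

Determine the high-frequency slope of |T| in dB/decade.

Each pole contributes −20 dB/decade at high frequency; each zero contributes +20 dB/decade.
Net: 0 zero(s) − 1 pole(s) → -20 dB/decade.

-20 dB/decade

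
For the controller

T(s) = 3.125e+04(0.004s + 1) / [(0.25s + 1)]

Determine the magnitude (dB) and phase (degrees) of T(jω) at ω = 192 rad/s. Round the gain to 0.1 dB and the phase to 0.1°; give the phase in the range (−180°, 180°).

58.3 dB, -51.3°

At ω = 192 rad/s:
zero (1 + j192·0.004) = 1 + j0.768 → |·| ≈ 1.2609, ∠ ≈ 37.52°
pole (1 + j192·0.25) = 1 + j48 → |·| ≈ 48.01, ∠ ≈ 88.81°
|T| = 3.125e+04 · 1.2609 / (48.01) ≈ 820.73
Gain = 20 log₁₀(820.73) ≈ 58.28 dB
∠T = (37.52°) − (88.81°) = -51.29°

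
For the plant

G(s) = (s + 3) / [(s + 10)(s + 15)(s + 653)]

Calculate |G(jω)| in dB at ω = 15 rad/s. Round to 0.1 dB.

At s = jω = j15:
zero (s+3): 3 + j15 → |·| = √(3²+15²) = √234 ≈ 15.297, ∠ = arctan(15/3) ≈ 78.69°
pole (s+10): 10 + j15 → |·| = √(10²+15²) = √325 ≈ 18.028, ∠ = arctan(15/10) ≈ 56.31°
pole (s+15): 15 + j15 → |·| = √(15²+15²) = √450 ≈ 21.213, ∠ = arctan(15/15) ≈ 45.00°
pole (s+653): 653 + j15 → |·| = √(653²+15²) = √426634 ≈ 653.17, ∠ = arctan(15/653) ≈ 1.32°
|G| = 1 · 15.297 / 2.4979e+05 ≈ 6.1239e-05
Gain = 20 log₁₀(6.1239e-05) ≈ -84.26 dB

-84.3 dB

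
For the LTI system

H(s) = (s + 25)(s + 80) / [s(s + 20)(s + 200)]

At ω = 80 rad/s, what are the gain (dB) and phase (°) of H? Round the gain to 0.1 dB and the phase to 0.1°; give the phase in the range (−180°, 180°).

At s = jω = j80:
zero (s+25): 25 + j80 → |·| = √(25²+80²) = √7025 ≈ 83.815, ∠ = arctan(80/25) ≈ 72.65°
zero (s+80): 80 + j80 → |·| = √(80²+80²) = √12800 ≈ 113.14, ∠ = arctan(80/80) ≈ 45.00°
pole (s+20): 20 + j80 → |·| = √(20²+80²) = √6800 ≈ 82.462, ∠ = arctan(80/20) ≈ 75.96°
pole (s+200): 200 + j80 → |·| = √(200²+80²) = √46400 ≈ 215.41, ∠ = arctan(80/200) ≈ 21.80°
pole at origin: |s| = 80, ∠ = 90.00° (in denominator)
|H| = 1 · 9482.8 / 1.4211e+06 ≈ 0.0066729
Gain = 20 log₁₀(0.0066729) ≈ -43.51 dB
∠H = 117.65° − 187.76° = -70.11°

-43.5 dB, -70.1°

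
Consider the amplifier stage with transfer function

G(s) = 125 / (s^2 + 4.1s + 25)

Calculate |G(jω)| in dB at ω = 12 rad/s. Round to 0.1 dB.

At s = jω = j12:
quadratic: (j12)² + 4.1·j12 + 25 = -119 + j49.2 → |·| ≈ 128.77, ∠ ≈ 157.54°
|G| = 125 / 128.77 ≈ 0.97072
Gain = 20 log₁₀(0.97072) ≈ -0.26 dB

-0.3 dB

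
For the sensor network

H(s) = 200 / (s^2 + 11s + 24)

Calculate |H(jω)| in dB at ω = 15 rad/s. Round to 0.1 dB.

-2.3 dB

Substitute s = j15:
Numerator: 200 = 200 + j0
Denominator: (j15)^2 + 11(j15) + 24 = -201 + j165
|N| = √(200² + 0²) ≈ 200, ∠N ≈ 0.00°
|D| = √(201² + 165²) ≈ 260.05, ∠D ≈ 140.62°
|H| = 200 / 260.05 ≈ 0.76908
Gain = 20 log₁₀(0.76908) ≈ -2.28 dB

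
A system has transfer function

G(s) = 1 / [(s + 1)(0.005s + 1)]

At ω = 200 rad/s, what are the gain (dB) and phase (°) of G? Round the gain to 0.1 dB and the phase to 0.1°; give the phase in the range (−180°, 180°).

-49.0 dB, -134.7°

At ω = 200 rad/s:
pole (1 + j200·1) = 1 + j200 → |·| ≈ 200, ∠ ≈ 89.71°
pole (1 + j200·0.005) = 1 + j1 → |·| ≈ 1.4142, ∠ ≈ 45.00°
|G| = 1 · 1 / (200 · 1.4142) ≈ 0.0035356
Gain = 20 log₁₀(0.0035356) ≈ -49.03 dB
∠G = (0°) − (89.71° + 45.00°) = -134.71°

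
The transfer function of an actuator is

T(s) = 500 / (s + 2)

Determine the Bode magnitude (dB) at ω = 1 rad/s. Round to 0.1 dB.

Substitute s = j1:
Numerator: 500 = 500 + j0
Denominator: (j1) + 2 = 2 + j1
|N| = √(500² + 0²) ≈ 500, ∠N ≈ 0.00°
|D| = √(2² + 1²) ≈ 2.2361, ∠D ≈ 26.57°
|T| = 500 / 2.2361 ≈ 223.6
Gain = 20 log₁₀(223.6) ≈ 46.99 dB

47.0 dB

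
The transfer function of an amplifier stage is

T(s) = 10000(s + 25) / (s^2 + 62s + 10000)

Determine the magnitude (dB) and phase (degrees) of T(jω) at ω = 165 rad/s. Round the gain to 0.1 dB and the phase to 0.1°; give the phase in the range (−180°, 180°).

38.4 dB, -67.9°

At s = jω = j165:
zero (s+25): 25 + j165 → |·| = √(25²+165²) = √27850 ≈ 166.88, ∠ = arctan(165/25) ≈ 81.38°
quadratic: (j165)² + 62·j165 + 10000 = -17225 + j10230 → |·| ≈ 20034, ∠ ≈ 149.29°
|T| = 10000 · 166.88 / 20034 ≈ 83.298
Gain = 20 log₁₀(83.298) ≈ 38.41 dB
∠T = 81.38° − 149.29° = -67.91°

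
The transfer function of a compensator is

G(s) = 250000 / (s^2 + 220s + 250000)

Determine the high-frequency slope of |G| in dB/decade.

-40 dB/decade

Each pole contributes −20 dB/decade at high frequency; each zero contributes +20 dB/decade.
Net: 0 zero(s) − 2 pole(s) → -40 dB/decade.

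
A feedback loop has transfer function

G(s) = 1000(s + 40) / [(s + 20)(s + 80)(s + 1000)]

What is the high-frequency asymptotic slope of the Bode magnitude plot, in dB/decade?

-40 dB/decade

Each pole contributes −20 dB/decade at high frequency; each zero contributes +20 dB/decade.
Net: 1 zero(s) − 3 pole(s) → -40 dB/decade.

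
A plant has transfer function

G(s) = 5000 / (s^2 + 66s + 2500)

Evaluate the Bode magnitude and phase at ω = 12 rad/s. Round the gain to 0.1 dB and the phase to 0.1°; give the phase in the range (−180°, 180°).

6.1 dB, -18.6°

At s = jω = j12:
quadratic: (j12)² + 66·j12 + 2500 = 2356 + j792 → |·| ≈ 2485.6, ∠ ≈ 18.58°
|G| = 5000 / 2485.6 ≈ 2.0116
Gain = 20 log₁₀(2.0116) ≈ 6.07 dB
∠G = 0.00° − 18.58° = -18.58°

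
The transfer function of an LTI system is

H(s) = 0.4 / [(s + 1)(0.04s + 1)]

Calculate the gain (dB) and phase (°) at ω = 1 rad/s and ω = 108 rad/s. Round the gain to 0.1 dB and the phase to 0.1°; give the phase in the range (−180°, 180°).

At ω = 1 rad/s:
pole (1 + j1·1) = 1 + j1 → |·| ≈ 1.4142, ∠ ≈ 45.00°
pole (1 + j1·0.04) = 1 + j0.04 → |·| ≈ 1.0008, ∠ ≈ 2.29°
|H| = 0.4 · 1 / (1.4142 · 1.0008) ≈ 0.28262
Gain = 20 log₁₀(0.28262) ≈ -10.98 dB
∠H = (0°) − (45.00° + 2.29°) = -47.29°

At ω = 108 rad/s:
pole (1 + j108·1) = 1 + j108 → |·| ≈ 108, ∠ ≈ 89.47°
pole (1 + j108·0.04) = 1 + j4.32 → |·| ≈ 4.4342, ∠ ≈ 76.97°
|H| = 0.4 · 1 / (108 · 4.4342) ≈ 0.00083526
Gain = 20 log₁₀(0.00083526) ≈ -61.56 dB
∠H = (0°) − (89.47° + 76.97°) = -166.44°

ω = 1: -11.0 dB, -47.3°; ω = 108: -61.6 dB, -166.4°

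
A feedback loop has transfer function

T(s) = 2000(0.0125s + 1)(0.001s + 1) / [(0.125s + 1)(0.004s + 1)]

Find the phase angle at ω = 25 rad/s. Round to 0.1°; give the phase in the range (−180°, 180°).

-59.2°

At ω = 25 rad/s:
zero (1 + j25·0.0125) = 1 + j0.3125 → |·| ≈ 1.0477, ∠ ≈ 17.35°
zero (1 + j25·0.001) = 1 + j0.025 → |·| ≈ 1.0003, ∠ ≈ 1.43°
pole (1 + j25·0.125) = 1 + j3.125 → |·| ≈ 3.2811, ∠ ≈ 72.26°
pole (1 + j25·0.004) = 1 + j0.1 → |·| ≈ 1.005, ∠ ≈ 5.71°
∠T = (17.35° + 1.43°) − (72.26° + 5.71°) = -59.19°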